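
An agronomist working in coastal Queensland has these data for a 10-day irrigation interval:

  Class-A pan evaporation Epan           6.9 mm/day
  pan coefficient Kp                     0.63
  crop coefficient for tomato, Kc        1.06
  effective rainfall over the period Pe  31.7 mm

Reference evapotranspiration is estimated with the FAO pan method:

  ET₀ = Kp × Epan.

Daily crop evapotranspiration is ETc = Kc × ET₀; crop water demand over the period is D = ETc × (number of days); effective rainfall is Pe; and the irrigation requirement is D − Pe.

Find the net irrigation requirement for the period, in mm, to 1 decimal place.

14.4 mm

ET₀ = 0.63 × 6.9 = 4.3470 mm/d
ETc = Kc × ET₀ = 1.06 × 4.3470 = 4.6078 mm/d
Crop demand D = ETc × 10 d = 4.6078 × 10 = 46.078 mm
D − Pe = 46.078 − 31.7 = 14.378 mm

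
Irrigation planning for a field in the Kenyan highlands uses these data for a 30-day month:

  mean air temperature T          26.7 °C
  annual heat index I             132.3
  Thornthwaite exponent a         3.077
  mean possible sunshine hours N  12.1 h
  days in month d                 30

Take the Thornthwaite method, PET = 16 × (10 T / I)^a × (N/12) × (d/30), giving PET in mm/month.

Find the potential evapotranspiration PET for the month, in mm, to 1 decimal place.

10T/I = 10 × 26.7 / 132.3 = 2.0181
(10T/I)^a = 2.0181^3.077 = 8.6758
Uncorrected PET = 16 × 8.6758 = 138.813 mm
Correction = (N/12)(d/30) = (12.1/12)(30/30) = 1.0083
PET = 138.813 × 1.0083 = 139.965 mm/month

140.0 mm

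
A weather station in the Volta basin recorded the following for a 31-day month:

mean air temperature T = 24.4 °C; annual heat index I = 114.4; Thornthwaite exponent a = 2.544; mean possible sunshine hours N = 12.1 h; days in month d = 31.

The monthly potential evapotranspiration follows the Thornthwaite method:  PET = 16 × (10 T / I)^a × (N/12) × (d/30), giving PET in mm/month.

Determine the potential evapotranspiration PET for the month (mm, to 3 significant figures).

10T/I = 10 × 24.4 / 114.4 = 2.1329
(10T/I)^a = 2.1329^2.544 = 6.8691
Uncorrected PET = 16 × 6.8691 = 109.906 mm
Correction = (N/12)(d/30) = (12.1/12)(31/30) = 1.0419
PET = 109.906 × 1.0419 = 114.511 mm/month

115 mm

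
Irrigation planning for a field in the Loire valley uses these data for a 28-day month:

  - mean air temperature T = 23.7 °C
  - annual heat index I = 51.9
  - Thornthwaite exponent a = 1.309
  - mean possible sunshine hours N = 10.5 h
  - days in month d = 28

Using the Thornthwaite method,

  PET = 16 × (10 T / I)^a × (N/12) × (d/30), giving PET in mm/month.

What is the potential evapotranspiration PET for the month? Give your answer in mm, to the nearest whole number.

95 mm

10T/I = 10 × 23.7 / 51.9 = 4.5665
(10T/I)^a = 4.5665^1.309 = 7.3012
Uncorrected PET = 16 × 7.3012 = 116.819 mm
Correction = (N/12)(d/30) = (10.5/12)(28/30) = 0.8167
PET = 116.819 × 0.8167 = 95.406 mm/month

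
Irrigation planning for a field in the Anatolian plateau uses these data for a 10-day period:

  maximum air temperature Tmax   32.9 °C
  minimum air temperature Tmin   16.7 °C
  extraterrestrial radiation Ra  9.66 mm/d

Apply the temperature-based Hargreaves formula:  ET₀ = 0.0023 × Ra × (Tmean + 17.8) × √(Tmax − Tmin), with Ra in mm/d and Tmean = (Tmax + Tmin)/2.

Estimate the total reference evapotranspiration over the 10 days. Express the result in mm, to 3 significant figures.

38.1 mm

Tmean = (32.9 + 16.7)/2 = 24.80 °C
ET₀ = 0.0023 × 9.66 × (24.80 + 17.8) × √16.2 = 0.0023 × 9.66 × 42.60 × 4.0249 = 3.8095 mm/d
Over 10 days: 3.8095 × 10 = 38.095 mm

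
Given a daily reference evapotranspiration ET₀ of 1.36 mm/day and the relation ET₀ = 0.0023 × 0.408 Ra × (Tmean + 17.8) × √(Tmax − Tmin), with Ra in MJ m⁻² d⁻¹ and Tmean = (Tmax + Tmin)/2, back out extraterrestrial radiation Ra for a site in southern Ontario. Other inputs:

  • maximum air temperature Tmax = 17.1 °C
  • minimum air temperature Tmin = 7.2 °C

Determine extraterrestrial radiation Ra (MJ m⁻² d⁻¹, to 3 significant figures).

15.4 MJ m⁻² d⁻¹

Tmean = (17.1+7.2)/2 = 12.15 °C; ΔT = 9.9
Ra = ET₀ / [0.0023 × 0.408 × (Tmean+17.8) × √ΔT]
   = 1.36 / (0.0023 × 0.408 × 29.95 × 3.1464) = 15.379 MJ m⁻² d⁻¹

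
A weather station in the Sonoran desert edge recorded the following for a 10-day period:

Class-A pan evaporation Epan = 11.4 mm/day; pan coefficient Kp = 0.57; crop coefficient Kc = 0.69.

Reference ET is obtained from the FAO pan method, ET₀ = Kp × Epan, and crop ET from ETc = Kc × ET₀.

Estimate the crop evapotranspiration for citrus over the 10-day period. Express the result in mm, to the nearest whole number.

ET₀ = 0.57 × 11.4 = 6.4980 mm/d
ETc = Kc × ET₀ = 0.69 × 6.4980 = 4.4836 mm/d
Over 10 days: 4.4836 × 10 = 44.836 mm

45 mm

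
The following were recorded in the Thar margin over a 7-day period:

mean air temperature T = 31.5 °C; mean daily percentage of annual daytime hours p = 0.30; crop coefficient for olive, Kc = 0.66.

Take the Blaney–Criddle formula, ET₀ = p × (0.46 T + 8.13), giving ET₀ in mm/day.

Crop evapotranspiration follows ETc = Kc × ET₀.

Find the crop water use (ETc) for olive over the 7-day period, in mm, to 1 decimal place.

ET₀ = 0.30 × (0.46 × 31.5 + 8.13) = 0.30 × 22.620 = 6.7860 mm/d
ETc = Kc × ET₀ = 0.66 × 6.7860 = 4.4788 mm/d
Over 7 days: 4.4788 × 7 = 31.352 mm

31.4 mm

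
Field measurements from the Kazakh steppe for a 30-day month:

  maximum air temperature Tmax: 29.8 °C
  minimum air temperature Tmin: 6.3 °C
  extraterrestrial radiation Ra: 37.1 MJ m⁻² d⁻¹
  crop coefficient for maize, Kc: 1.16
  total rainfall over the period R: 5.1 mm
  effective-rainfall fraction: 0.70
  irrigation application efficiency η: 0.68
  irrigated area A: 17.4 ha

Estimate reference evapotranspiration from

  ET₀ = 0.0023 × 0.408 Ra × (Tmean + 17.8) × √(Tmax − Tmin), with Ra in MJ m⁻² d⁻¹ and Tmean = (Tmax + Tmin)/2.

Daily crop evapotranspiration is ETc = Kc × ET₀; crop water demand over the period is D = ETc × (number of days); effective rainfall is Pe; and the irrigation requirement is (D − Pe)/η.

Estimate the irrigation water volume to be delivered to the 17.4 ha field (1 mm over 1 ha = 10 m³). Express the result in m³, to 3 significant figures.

Tmean = (29.8 + 6.3)/2 = 18.05 °C
0.408 Ra = 0.408 × 37.1 = 15.1368 mm/d equivalent
ET₀ = 0.0023 × 15.1368 × (18.05 + 17.8) × √23.5 = 0.0023 × 15.1368 × 35.85 × 4.8477 = 6.0504 mm/d
ETc = Kc × ET₀ = 1.16 × 6.0504 = 7.0185 mm/d
Crop demand D = ETc × 30 d = 7.0185 × 30 = 210.555 mm
Pe = 0.70 × 5.1 = 3.570 mm
D − Pe = 210.555 − 3.570 = 206.985 mm
Gross irrigation = 206.985 / 0.68 = 304.390 mm
Volume = 304.390 mm × 17.4 ha × 10 = 52963.9 m³

53000 m³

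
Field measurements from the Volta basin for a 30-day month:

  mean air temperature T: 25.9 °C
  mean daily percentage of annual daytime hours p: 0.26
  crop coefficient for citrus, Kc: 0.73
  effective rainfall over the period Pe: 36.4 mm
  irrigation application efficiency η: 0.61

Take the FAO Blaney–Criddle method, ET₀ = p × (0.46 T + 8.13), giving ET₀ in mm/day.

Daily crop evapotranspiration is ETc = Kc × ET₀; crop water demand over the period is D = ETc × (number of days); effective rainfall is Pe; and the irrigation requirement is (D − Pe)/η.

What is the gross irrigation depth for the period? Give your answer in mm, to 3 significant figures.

127 mm

ET₀ = 0.26 × (0.46 × 25.9 + 8.13) = 0.26 × 20.044 = 5.2114 mm/d
ETc = Kc × ET₀ = 0.73 × 5.2114 = 3.8043 mm/d
Crop demand D = ETc × 30 d = 3.8043 × 30 = 114.129 mm
D − Pe = 114.129 − 36.4 = 77.729 mm
Gross irrigation = 77.729 / 0.61 = 127.425 mm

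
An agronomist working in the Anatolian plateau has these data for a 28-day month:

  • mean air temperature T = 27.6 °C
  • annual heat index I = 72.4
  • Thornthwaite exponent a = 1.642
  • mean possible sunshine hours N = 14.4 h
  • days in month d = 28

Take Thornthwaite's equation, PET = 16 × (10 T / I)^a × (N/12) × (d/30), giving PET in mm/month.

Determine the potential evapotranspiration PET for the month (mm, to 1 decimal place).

10T/I = 10 × 27.6 / 72.4 = 3.8122
(10T/I)^a = 3.8122^1.642 = 9.0010
Uncorrected PET = 16 × 9.0010 = 144.016 mm
Correction = (N/12)(d/30) = (14.4/12)(28/30) = 1.1200
PET = 144.016 × 1.1200 = 161.298 mm/month

161.3 mm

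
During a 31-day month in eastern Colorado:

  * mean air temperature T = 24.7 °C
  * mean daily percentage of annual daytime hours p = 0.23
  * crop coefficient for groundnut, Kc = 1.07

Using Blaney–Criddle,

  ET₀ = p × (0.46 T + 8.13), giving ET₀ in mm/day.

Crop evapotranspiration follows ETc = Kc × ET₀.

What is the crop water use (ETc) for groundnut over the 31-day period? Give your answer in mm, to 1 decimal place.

ET₀ = 0.23 × (0.46 × 24.7 + 8.13) = 0.23 × 19.492 = 4.4832 mm/d
ETc = Kc × ET₀ = 1.07 × 4.4832 = 4.7970 mm/d
Over 31 days: 4.7970 × 31 = 148.707 mm

148.7 mm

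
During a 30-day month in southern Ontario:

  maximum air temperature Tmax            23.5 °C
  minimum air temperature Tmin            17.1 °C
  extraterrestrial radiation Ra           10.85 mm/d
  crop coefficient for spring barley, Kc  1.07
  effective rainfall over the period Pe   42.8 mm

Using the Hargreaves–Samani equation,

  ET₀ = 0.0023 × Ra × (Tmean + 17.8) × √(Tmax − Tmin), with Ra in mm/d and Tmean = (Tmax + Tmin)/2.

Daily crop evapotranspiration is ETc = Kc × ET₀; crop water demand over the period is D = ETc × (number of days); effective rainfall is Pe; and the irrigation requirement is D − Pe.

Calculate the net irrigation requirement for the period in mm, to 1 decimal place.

34.4 mm

Tmean = (23.5 + 17.1)/2 = 20.30 °C
ET₀ = 0.0023 × 10.85 × (20.30 + 17.8) × √6.4 = 0.0023 × 10.85 × 38.10 × 2.5298 = 2.4053 mm/d
ETc = Kc × ET₀ = 1.07 × 2.4053 = 2.5737 mm/d
Crop demand D = ETc × 30 d = 2.5737 × 30 = 77.211 mm
D − Pe = 77.211 − 42.8 = 34.411 mm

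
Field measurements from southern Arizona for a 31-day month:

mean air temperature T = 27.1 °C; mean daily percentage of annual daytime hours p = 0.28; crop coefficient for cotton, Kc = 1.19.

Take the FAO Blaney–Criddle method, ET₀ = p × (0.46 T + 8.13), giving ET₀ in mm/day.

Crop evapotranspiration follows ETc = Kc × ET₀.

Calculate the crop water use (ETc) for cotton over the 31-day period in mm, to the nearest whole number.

213 mm

ET₀ = 0.28 × (0.46 × 27.1 + 8.13) = 0.28 × 20.596 = 5.7669 mm/d
ETc = Kc × ET₀ = 1.19 × 5.7669 = 6.8626 mm/d
Over 31 days: 6.8626 × 31 = 212.741 mm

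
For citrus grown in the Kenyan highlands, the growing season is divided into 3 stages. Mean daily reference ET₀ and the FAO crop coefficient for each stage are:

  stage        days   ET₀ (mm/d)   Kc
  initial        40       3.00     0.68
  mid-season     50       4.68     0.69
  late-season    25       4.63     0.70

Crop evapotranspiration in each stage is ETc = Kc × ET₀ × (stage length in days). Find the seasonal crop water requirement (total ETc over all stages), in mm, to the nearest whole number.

initial: 0.68 × 3.00 × 40 = 81.60 mm
mid-season: 0.69 × 4.68 × 50 = 161.46 mm
late-season: 0.70 × 4.63 × 25 = 81.03 mm
Seasonal total = 324.09 mm

324 mm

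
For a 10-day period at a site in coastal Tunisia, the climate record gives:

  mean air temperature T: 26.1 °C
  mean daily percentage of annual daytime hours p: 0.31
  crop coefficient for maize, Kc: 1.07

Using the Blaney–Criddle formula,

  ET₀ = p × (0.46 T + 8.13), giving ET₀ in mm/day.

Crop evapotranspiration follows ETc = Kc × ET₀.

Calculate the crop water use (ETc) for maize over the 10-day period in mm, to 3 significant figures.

66.8 mm

ET₀ = 0.31 × (0.46 × 26.1 + 8.13) = 0.31 × 20.136 = 6.2422 mm/d
ETc = Kc × ET₀ = 1.07 × 6.2422 = 6.6792 mm/d
Over 10 days: 6.6792 × 10 = 66.792 mm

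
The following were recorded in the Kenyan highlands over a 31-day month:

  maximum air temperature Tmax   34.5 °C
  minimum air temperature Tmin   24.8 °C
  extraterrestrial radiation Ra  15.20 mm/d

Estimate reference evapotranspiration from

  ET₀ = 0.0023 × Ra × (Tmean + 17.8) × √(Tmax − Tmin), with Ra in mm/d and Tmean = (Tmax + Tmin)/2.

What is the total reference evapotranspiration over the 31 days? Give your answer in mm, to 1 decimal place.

Tmean = (34.5 + 24.8)/2 = 29.65 °C
ET₀ = 0.0023 × 15.20 × (29.65 + 17.8) × √9.7 = 0.0023 × 15.20 × 47.45 × 3.1145 = 5.1665 mm/d
Over 31 days: 5.1665 × 31 = 160.162 mm

160.2 mm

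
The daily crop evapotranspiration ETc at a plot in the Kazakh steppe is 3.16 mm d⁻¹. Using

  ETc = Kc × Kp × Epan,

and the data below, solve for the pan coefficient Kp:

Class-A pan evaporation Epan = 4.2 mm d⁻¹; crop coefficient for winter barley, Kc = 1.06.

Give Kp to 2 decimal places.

0.71

ETc = Kc × Kp × Epan  ⇒  Kp = ETc / (Kc × Epan)
Kp = 3.16 / (1.06 × 4.2) = 3.16 / 4.452 = 0.7098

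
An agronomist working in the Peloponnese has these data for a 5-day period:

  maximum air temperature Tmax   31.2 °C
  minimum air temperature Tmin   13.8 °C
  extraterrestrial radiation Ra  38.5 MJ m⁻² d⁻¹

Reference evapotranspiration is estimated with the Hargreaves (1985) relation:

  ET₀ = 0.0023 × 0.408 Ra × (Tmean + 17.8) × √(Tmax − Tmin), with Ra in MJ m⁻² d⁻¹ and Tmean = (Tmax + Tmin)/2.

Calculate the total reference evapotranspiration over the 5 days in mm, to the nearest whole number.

Tmean = (31.2 + 13.8)/2 = 22.50 °C
0.408 Ra = 0.408 × 38.5 = 15.7080 mm/d equivalent
ET₀ = 0.0023 × 15.7080 × (22.50 + 17.8) × √17.4 = 0.0023 × 15.7080 × 40.30 × 4.1713 = 6.0733 mm/d
Over 5 days: 6.0733 × 5 = 30.367 mm

30 mm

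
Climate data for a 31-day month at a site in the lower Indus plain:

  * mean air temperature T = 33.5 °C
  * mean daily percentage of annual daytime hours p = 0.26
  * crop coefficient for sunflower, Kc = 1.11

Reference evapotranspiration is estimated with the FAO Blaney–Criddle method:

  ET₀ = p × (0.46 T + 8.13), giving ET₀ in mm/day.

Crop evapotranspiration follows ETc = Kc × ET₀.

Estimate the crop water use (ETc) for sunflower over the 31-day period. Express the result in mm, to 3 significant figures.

ET₀ = 0.26 × (0.46 × 33.5 + 8.13) = 0.26 × 23.540 = 6.1204 mm/d
ETc = Kc × ET₀ = 1.11 × 6.1204 = 6.7936 mm/d
Over 31 days: 6.7936 × 31 = 210.602 mm

211 mm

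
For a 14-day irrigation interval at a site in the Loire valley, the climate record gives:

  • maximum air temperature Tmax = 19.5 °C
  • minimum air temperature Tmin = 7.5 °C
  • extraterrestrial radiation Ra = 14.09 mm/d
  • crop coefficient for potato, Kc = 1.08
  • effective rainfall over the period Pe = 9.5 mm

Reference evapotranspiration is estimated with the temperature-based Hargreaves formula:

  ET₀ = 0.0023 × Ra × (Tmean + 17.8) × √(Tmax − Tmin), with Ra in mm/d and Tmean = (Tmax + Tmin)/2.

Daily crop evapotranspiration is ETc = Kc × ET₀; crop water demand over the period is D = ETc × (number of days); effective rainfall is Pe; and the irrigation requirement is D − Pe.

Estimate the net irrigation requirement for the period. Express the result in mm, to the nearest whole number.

Tmean = (19.5 + 7.5)/2 = 13.50 °C
ET₀ = 0.0023 × 14.09 × (13.50 + 17.8) × √12.0 = 0.0023 × 14.09 × 31.30 × 3.4641 = 3.5138 mm/d
ETc = Kc × ET₀ = 1.08 × 3.5138 = 3.7949 mm/d
Crop demand D = ETc × 14 d = 3.7949 × 14 = 53.129 mm
D − Pe = 53.129 − 9.5 = 43.629 mm

44 mm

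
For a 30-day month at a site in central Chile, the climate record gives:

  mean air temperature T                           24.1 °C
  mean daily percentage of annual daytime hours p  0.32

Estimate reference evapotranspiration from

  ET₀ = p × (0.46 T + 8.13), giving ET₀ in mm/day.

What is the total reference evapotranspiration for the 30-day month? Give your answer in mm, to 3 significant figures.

184 mm

ET₀ = 0.32 × (0.46 × 24.1 + 8.13) = 0.32 × 19.216 = 6.1491 mm/d
Monthly total = 6.1491 × 30 = 184.473 mm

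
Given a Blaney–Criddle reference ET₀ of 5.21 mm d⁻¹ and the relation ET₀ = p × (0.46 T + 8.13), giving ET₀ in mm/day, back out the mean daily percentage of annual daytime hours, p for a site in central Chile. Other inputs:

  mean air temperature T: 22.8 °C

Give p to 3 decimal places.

p = ET₀ / (0.46 T + 8.13) = 5.21 / (0.46 × 22.8 + 8.13) = 5.21 / 18.618 = 0.2798

0.280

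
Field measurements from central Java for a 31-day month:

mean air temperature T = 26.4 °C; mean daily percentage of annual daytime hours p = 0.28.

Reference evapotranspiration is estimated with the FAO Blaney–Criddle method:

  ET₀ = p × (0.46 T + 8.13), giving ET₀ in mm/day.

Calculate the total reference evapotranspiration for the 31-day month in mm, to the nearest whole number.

176 mm

ET₀ = 0.28 × (0.46 × 26.4 + 8.13) = 0.28 × 20.274 = 5.6767 mm/d
Monthly total = 5.6767 × 31 = 175.978 mm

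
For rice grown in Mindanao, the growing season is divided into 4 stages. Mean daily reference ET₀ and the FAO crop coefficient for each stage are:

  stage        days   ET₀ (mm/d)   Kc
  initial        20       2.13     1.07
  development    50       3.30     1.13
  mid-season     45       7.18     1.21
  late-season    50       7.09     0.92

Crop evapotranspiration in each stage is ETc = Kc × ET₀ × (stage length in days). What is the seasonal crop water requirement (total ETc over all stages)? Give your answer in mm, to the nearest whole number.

initial: 1.07 × 2.13 × 20 = 45.58 mm
development: 1.13 × 3.30 × 50 = 186.45 mm
mid-season: 1.21 × 7.18 × 45 = 390.95 mm
late-season: 0.92 × 7.09 × 50 = 326.14 mm
Seasonal total = 949.12 mm

949 mm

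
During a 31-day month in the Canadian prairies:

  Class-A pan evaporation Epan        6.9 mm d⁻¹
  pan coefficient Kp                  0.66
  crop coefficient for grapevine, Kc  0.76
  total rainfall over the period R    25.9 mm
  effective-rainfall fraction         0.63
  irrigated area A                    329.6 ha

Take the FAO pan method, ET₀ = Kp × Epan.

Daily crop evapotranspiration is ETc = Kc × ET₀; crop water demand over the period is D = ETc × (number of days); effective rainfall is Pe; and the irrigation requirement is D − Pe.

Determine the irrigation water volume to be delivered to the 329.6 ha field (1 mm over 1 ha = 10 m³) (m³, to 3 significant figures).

ET₀ = 0.66 × 6.9 = 4.5540 mm/d
ETc = Kc × ET₀ = 0.76 × 4.5540 = 3.4610 mm/d
Crop demand D = ETc × 31 d = 3.4610 × 31 = 107.291 mm
Pe = 0.63 × 25.9 = 16.317 mm
D − Pe = 107.291 − 16.317 = 90.974 mm
Volume = 90.974 mm × 329.6 ha × 10 = 299850.3 m³

300000 m³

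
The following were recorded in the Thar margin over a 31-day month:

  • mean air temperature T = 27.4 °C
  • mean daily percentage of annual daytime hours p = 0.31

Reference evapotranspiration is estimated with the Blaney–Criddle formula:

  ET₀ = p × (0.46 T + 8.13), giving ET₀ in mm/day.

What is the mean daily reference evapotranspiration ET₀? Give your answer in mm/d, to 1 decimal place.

ET₀ = 0.31 × (0.46 × 27.4 + 8.13) = 0.31 × 20.734 = 6.4275 mm/d

6.4 mm/d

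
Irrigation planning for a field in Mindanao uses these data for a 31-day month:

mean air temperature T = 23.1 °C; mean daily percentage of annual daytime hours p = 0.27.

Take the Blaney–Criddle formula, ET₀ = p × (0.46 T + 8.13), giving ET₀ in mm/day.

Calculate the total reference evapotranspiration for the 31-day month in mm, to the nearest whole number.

157 mm

ET₀ = 0.27 × (0.46 × 23.1 + 8.13) = 0.27 × 18.756 = 5.0641 mm/d
Monthly total = 5.0641 × 31 = 156.987 mm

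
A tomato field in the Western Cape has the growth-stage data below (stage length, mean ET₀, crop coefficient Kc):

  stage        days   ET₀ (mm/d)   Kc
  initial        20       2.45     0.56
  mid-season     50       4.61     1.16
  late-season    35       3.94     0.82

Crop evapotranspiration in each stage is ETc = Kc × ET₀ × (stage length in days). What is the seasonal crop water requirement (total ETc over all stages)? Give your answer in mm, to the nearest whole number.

408 mm

initial: 0.56 × 2.45 × 20 = 27.44 mm
mid-season: 1.16 × 4.61 × 50 = 267.38 mm
late-season: 0.82 × 3.94 × 35 = 113.08 mm
Seasonal total = 407.90 mm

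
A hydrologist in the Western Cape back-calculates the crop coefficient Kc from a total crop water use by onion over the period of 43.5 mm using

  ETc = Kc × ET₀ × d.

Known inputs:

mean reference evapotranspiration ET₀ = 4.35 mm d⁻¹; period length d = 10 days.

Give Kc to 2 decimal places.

1.00

ETc = Kc × ET₀ × d  ⇒  Kc = ETc / (ET₀ × d)
Kc = 43.5 / (4.35 × 10) = 43.5 / 43.50 = 1.0000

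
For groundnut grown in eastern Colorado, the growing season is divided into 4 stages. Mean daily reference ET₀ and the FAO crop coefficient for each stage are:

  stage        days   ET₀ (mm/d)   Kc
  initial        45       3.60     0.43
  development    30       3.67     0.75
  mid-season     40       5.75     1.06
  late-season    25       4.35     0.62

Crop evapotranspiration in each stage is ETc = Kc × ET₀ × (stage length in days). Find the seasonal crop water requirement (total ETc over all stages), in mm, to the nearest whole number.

initial: 0.43 × 3.60 × 45 = 69.66 mm
development: 0.75 × 3.67 × 30 = 82.58 mm
mid-season: 1.06 × 5.75 × 40 = 243.80 mm
late-season: 0.62 × 4.35 × 25 = 67.43 mm
Seasonal total = 463.47 mm

463 mm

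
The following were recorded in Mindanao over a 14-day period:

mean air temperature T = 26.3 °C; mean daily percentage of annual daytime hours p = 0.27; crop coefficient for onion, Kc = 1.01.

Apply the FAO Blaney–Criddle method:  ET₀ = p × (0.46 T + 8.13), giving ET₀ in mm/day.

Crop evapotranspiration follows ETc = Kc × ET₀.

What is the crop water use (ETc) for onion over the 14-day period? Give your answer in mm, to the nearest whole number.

ET₀ = 0.27 × (0.46 × 26.3 + 8.13) = 0.27 × 20.228 = 5.4616 mm/d
ETc = Kc × ET₀ = 1.01 × 5.4616 = 5.5162 mm/d
Over 14 days: 5.5162 × 14 = 77.227 mm

77 mm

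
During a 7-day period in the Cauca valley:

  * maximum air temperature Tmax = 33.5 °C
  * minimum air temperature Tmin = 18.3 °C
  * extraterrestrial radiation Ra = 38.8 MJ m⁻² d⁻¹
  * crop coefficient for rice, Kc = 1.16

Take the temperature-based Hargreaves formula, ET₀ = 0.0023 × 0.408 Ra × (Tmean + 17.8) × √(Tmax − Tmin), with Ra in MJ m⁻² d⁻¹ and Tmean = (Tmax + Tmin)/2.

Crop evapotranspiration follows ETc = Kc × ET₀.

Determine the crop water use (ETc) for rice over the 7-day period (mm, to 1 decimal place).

50.4 mm

Tmean = (33.5 + 18.3)/2 = 25.90 °C
0.408 Ra = 0.408 × 38.8 = 15.8304 mm/d equivalent
ET₀ = 0.0023 × 15.8304 × (25.90 + 17.8) × √15.2 = 0.0023 × 15.8304 × 43.70 × 3.8987 = 6.2033 mm/d
ETc = Kc × ET₀ = 1.16 × 6.2033 = 7.1958 mm/d
Over 7 days: 7.1958 × 7 = 50.371 mm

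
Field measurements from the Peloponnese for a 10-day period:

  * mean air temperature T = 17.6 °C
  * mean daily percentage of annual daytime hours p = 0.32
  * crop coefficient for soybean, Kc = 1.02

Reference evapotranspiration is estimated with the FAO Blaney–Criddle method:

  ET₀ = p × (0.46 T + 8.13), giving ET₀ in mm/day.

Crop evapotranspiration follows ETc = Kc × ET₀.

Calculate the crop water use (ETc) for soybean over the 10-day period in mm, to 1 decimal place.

53.0 mm

ET₀ = 0.32 × (0.46 × 17.6 + 8.13) = 0.32 × 16.226 = 5.1923 mm/d
ETc = Kc × ET₀ = 1.02 × 5.1923 = 5.2961 mm/d
Over 10 days: 5.2961 × 10 = 52.961 mm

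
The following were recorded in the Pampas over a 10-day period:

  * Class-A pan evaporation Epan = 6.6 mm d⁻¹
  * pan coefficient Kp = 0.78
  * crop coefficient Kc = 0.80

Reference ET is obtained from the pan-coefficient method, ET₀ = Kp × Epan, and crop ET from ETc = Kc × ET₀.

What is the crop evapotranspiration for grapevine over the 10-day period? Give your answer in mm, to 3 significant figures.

41.2 mm

ET₀ = 0.78 × 6.6 = 5.1480 mm/d
ETc = Kc × ET₀ = 0.80 × 5.1480 = 4.1184 mm/d
Over 10 days: 4.1184 × 10 = 41.184 mm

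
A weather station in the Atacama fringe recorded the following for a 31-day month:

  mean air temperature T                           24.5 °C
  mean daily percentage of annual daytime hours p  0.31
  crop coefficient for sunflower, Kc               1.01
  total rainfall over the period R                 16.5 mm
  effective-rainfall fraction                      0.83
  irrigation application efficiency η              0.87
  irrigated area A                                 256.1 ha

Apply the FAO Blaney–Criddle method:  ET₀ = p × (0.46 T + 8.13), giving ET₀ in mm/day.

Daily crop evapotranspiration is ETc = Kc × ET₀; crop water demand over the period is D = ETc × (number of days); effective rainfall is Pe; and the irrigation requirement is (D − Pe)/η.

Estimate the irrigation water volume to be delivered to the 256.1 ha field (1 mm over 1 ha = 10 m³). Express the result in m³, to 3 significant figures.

514000 m³

ET₀ = 0.31 × (0.46 × 24.5 + 8.13) = 0.31 × 19.400 = 6.0140 mm/d
ETc = Kc × ET₀ = 1.01 × 6.0140 = 6.0741 mm/d
Crop demand D = ETc × 31 d = 6.0741 × 31 = 188.297 mm
Pe = 0.83 × 16.5 = 13.695 mm
D − Pe = 188.297 − 13.695 = 174.602 mm
Gross irrigation = 174.602 / 0.87 = 200.692 mm
Volume = 200.692 mm × 256.1 ha × 10 = 513972.2 m³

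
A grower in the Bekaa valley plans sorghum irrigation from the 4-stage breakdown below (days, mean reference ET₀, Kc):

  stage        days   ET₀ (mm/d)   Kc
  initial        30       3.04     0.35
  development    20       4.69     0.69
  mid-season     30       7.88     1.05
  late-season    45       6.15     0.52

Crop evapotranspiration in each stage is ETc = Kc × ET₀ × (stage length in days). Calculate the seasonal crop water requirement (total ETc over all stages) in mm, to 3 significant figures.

initial: 0.35 × 3.04 × 30 = 31.92 mm
development: 0.69 × 4.69 × 20 = 64.72 mm
mid-season: 1.05 × 7.88 × 30 = 248.22 mm
late-season: 0.52 × 6.15 × 45 = 143.91 mm
Seasonal total = 488.77 mm

489 mm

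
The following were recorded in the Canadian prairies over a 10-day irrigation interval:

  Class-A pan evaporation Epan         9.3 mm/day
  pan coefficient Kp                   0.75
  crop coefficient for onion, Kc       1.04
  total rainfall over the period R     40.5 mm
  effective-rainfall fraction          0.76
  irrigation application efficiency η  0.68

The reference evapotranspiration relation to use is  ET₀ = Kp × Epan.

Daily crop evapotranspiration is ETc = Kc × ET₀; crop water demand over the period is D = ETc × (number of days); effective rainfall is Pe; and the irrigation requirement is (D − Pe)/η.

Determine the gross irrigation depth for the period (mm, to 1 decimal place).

61.4 mm

ET₀ = 0.75 × 9.3 = 6.9750 mm/d
ETc = Kc × ET₀ = 1.04 × 6.9750 = 7.2540 mm/d
Crop demand D = ETc × 10 d = 7.2540 × 10 = 72.540 mm
Pe = 0.76 × 40.5 = 30.780 mm
D − Pe = 72.540 − 30.780 = 41.760 mm
Gross irrigation = 41.760 / 0.68 = 61.412 mm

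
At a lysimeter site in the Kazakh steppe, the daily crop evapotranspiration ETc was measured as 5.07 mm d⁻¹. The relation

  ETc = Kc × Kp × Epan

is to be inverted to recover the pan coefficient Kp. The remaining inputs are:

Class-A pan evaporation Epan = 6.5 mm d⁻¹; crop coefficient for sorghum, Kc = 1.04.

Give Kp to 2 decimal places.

0.75

ETc = Kc × Kp × Epan  ⇒  Kp = ETc / (Kc × Epan)
Kp = 5.07 / (1.04 × 6.5) = 5.07 / 6.760 = 0.7500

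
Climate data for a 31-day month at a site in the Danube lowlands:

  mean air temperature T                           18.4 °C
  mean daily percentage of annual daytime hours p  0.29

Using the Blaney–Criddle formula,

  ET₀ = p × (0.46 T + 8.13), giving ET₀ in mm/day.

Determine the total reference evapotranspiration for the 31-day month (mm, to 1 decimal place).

149.2 mm

ET₀ = 0.29 × (0.46 × 18.4 + 8.13) = 0.29 × 16.594 = 4.8123 mm/d
Monthly total = 4.8123 × 31 = 149.181 mm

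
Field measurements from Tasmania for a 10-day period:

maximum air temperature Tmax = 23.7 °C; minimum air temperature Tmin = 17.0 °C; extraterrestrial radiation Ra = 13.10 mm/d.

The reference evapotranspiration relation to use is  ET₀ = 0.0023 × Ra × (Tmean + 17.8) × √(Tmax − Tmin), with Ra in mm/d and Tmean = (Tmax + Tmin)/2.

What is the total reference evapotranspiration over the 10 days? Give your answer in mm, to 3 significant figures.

29.8 mm

Tmean = (23.7 + 17.0)/2 = 20.35 °C
ET₀ = 0.0023 × 13.10 × (20.35 + 17.8) × √6.7 = 0.0023 × 13.10 × 38.15 × 2.5884 = 2.9753 mm/d
Over 10 days: 2.9753 × 10 = 29.753 mm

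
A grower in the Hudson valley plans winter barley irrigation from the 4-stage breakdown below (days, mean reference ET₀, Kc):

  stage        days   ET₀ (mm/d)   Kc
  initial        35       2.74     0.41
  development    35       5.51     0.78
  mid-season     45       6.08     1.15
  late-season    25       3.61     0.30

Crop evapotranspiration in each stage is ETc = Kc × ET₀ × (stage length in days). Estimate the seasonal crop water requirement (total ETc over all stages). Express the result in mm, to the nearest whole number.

531 mm

initial: 0.41 × 2.74 × 35 = 39.32 mm
development: 0.78 × 5.51 × 35 = 150.42 mm
mid-season: 1.15 × 6.08 × 45 = 314.64 mm
late-season: 0.30 × 3.61 × 25 = 27.08 mm
Seasonal total = 531.46 mm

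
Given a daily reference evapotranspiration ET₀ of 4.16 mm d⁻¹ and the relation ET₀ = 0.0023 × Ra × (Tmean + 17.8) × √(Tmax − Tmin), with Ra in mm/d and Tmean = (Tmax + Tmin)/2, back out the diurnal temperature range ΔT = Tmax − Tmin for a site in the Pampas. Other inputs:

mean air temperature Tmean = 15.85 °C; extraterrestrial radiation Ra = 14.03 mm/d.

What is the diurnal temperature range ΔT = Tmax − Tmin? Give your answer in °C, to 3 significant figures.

14.7 °C

√ΔT = ET₀ / [0.0023 × Ra × (Tmean+17.8)] = 4.16 / (0.0023 × 14.03 × 33.65) = 3.8311
ΔT = 3.8311² = 14.677 °C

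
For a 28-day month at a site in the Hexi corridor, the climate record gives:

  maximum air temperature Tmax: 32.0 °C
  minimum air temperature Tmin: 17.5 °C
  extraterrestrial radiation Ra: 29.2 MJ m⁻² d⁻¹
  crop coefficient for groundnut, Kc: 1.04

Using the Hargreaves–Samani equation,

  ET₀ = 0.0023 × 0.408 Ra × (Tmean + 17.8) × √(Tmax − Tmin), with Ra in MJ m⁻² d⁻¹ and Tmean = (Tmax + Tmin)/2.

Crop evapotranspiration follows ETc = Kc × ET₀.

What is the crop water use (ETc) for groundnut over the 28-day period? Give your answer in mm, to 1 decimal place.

129.3 mm

Tmean = (32.0 + 17.5)/2 = 24.75 °C
0.408 Ra = 0.408 × 29.2 = 11.9136 mm/d equivalent
ET₀ = 0.0023 × 11.9136 × (24.75 + 17.8) × √14.5 = 0.0023 × 11.9136 × 42.55 × 3.8079 = 4.4397 mm/d
ETc = Kc × ET₀ = 1.04 × 4.4397 = 4.6173 mm/d
Over 28 days: 4.6173 × 28 = 129.284 mm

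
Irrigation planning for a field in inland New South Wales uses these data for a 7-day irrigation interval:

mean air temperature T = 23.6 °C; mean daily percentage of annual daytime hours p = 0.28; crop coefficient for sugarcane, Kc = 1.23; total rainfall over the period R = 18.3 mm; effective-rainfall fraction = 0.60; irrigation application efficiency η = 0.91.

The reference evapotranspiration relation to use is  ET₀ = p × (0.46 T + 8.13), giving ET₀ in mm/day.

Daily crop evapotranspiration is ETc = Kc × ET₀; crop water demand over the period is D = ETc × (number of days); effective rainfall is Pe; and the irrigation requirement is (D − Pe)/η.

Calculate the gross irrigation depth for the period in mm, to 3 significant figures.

38.2 mm

ET₀ = 0.28 × (0.46 × 23.6 + 8.13) = 0.28 × 18.986 = 5.3161 mm/d
ETc = Kc × ET₀ = 1.23 × 5.3161 = 6.5388 mm/d
Crop demand D = ETc × 7 d = 6.5388 × 7 = 45.772 mm
Pe = 0.60 × 18.3 = 10.980 mm
D − Pe = 45.772 − 10.980 = 34.792 mm
Gross irrigation = 34.792 / 0.91 = 38.233 mm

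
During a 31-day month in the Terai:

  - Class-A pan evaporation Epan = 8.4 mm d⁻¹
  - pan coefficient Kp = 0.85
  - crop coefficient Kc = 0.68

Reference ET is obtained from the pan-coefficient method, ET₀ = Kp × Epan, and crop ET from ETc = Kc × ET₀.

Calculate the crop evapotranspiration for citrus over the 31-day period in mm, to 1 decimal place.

150.5 mm

ET₀ = 0.85 × 8.4 = 7.1400 mm/d
ETc = Kc × ET₀ = 0.68 × 7.1400 = 4.8552 mm/d
Over 31 days: 4.8552 × 31 = 150.511 mm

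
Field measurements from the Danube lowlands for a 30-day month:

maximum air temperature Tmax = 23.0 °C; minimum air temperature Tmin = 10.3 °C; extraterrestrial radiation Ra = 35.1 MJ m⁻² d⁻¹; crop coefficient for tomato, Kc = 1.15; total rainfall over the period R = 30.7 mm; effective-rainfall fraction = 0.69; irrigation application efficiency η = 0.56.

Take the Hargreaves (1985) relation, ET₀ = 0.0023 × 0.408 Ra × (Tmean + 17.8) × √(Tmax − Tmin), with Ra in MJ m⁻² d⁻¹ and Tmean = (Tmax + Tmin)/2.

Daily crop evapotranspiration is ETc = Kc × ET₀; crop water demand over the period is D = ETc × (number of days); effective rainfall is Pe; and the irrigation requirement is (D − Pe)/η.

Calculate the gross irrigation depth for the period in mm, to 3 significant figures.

Tmean = (23.0 + 10.3)/2 = 16.65 °C
0.408 Ra = 0.408 × 35.1 = 14.3208 mm/d equivalent
ET₀ = 0.0023 × 14.3208 × (16.65 + 17.8) × √12.7 = 0.0023 × 14.3208 × 34.45 × 3.5637 = 4.0438 mm/d
ETc = Kc × ET₀ = 1.15 × 4.0438 = 4.6504 mm/d
Crop demand D = ETc × 30 d = 4.6504 × 30 = 139.512 mm
Pe = 0.69 × 30.7 = 21.183 mm
D − Pe = 139.512 − 21.183 = 118.329 mm
Gross irrigation = 118.329 / 0.56 = 211.302 mm

211 mm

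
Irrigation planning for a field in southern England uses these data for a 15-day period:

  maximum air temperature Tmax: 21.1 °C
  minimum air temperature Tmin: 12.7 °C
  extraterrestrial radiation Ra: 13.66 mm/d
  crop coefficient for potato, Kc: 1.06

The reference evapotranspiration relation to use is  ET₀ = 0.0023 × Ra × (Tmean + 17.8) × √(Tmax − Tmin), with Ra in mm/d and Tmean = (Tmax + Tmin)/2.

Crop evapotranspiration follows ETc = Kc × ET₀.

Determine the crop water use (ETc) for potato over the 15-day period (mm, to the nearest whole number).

50 mm

Tmean = (21.1 + 12.7)/2 = 16.90 °C
ET₀ = 0.0023 × 13.66 × (16.90 + 17.8) × √8.4 = 0.0023 × 13.66 × 34.70 × 2.8983 = 3.1597 mm/d
ETc = Kc × ET₀ = 1.06 × 3.1597 = 3.3493 mm/d
Over 15 days: 3.3493 × 15 = 50.240 mm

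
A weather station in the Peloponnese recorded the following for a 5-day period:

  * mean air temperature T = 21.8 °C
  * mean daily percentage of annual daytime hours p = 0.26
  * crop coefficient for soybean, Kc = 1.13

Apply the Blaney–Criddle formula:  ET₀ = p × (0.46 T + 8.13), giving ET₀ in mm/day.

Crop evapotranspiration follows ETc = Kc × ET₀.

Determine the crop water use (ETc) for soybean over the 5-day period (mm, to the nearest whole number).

ET₀ = 0.26 × (0.46 × 21.8 + 8.13) = 0.26 × 18.158 = 4.7211 mm/d
ETc = Kc × ET₀ = 1.13 × 4.7211 = 5.3348 mm/d
Over 5 days: 5.3348 × 5 = 26.674 mm

27 mm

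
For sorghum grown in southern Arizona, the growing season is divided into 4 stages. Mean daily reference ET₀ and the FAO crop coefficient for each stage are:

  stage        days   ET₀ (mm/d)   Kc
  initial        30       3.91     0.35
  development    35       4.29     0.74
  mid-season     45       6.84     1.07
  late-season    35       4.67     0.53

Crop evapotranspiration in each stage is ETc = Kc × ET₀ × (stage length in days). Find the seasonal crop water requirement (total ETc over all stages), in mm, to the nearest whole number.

initial: 0.35 × 3.91 × 30 = 41.06 mm
development: 0.74 × 4.29 × 35 = 111.11 mm
mid-season: 1.07 × 6.84 × 45 = 329.35 mm
late-season: 0.53 × 4.67 × 35 = 86.63 mm
Seasonal total = 568.15 mm

568 mm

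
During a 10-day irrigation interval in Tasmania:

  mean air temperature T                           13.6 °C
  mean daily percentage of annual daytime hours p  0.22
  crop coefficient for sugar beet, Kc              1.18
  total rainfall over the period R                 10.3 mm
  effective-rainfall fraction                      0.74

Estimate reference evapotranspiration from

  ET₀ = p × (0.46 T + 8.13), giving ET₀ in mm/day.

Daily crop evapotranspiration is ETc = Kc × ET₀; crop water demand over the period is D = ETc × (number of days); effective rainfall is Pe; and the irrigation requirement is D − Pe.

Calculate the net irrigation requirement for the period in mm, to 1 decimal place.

ET₀ = 0.22 × (0.46 × 13.6 + 8.13) = 0.22 × 14.386 = 3.1649 mm/d
ETc = Kc × ET₀ = 1.18 × 3.1649 = 3.7346 mm/d
Crop demand D = ETc × 10 d = 3.7346 × 10 = 37.346 mm
Pe = 0.74 × 10.3 = 7.622 mm
D − Pe = 37.346 − 7.622 = 29.724 mm

29.7 mm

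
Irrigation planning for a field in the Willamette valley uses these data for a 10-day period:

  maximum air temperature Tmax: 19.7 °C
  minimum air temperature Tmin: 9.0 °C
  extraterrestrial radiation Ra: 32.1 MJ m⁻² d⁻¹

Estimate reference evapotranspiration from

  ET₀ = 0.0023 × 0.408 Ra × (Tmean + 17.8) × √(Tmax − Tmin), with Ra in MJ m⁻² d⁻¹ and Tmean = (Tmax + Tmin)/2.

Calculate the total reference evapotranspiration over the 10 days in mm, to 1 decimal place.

31.7 mm

Tmean = (19.7 + 9.0)/2 = 14.35 °C
0.408 Ra = 0.408 × 32.1 = 13.0968 mm/d equivalent
ET₀ = 0.0023 × 13.0968 × (14.35 + 17.8) × √10.7 = 0.0023 × 13.0968 × 32.15 × 3.2711 = 3.1679 mm/d
Over 10 days: 3.1679 × 10 = 31.679 mm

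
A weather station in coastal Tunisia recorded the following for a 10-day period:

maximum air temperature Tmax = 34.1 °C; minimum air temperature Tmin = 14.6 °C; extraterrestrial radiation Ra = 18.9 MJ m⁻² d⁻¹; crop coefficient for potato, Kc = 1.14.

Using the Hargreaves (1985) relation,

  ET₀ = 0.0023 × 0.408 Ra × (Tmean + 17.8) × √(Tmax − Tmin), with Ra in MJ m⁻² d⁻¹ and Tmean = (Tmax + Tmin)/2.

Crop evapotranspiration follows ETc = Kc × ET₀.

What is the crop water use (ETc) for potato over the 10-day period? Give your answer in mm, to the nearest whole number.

Tmean = (34.1 + 14.6)/2 = 24.35 °C
0.408 Ra = 0.408 × 18.9 = 7.7112 mm/d equivalent
ET₀ = 0.0023 × 7.7112 × (24.35 + 17.8) × √19.5 = 0.0023 × 7.7112 × 42.15 × 4.4159 = 3.3012 mm/d
ETc = Kc × ET₀ = 1.14 × 3.3012 = 3.7634 mm/d
Over 10 days: 3.7634 × 10 = 37.634 mm

38 mm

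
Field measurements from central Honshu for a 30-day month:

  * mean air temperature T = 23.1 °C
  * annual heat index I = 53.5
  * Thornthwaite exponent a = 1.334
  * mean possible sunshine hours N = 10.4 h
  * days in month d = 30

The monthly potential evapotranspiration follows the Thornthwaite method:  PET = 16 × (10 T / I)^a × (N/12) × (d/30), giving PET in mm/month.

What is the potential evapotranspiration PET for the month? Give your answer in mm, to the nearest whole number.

10T/I = 10 × 23.1 / 53.5 = 4.3178
(10T/I)^a = 4.3178^1.334 = 7.0379
Uncorrected PET = 16 × 7.0379 = 112.606 mm
Correction = (N/12)(d/30) = (10.4/12)(30/30) = 0.8667
PET = 112.606 × 0.8667 = 97.596 mm/month

98 mm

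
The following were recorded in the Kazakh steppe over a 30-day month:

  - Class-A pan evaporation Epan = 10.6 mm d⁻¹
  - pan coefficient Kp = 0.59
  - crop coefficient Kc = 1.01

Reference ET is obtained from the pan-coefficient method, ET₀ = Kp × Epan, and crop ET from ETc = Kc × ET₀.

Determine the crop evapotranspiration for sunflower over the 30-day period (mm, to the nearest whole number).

ET₀ = 0.59 × 10.6 = 6.2540 mm/d
ETc = Kc × ET₀ = 1.01 × 6.2540 = 6.3165 mm/d
Over 30 days: 6.3165 × 30 = 189.495 mm

189 mm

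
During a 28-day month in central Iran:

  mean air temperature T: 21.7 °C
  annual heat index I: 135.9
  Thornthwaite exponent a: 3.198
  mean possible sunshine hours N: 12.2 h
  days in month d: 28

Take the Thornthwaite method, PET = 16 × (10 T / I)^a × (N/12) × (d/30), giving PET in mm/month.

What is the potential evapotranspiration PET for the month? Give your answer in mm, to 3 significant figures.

10T/I = 10 × 21.7 / 135.9 = 1.5968
(10T/I)^a = 1.5968^3.198 = 4.4668
Uncorrected PET = 16 × 4.4668 = 71.469 mm
Correction = (N/12)(d/30) = (12.2/12)(28/30) = 0.9489
PET = 71.469 × 0.9489 = 67.817 mm/month

67.8 mm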